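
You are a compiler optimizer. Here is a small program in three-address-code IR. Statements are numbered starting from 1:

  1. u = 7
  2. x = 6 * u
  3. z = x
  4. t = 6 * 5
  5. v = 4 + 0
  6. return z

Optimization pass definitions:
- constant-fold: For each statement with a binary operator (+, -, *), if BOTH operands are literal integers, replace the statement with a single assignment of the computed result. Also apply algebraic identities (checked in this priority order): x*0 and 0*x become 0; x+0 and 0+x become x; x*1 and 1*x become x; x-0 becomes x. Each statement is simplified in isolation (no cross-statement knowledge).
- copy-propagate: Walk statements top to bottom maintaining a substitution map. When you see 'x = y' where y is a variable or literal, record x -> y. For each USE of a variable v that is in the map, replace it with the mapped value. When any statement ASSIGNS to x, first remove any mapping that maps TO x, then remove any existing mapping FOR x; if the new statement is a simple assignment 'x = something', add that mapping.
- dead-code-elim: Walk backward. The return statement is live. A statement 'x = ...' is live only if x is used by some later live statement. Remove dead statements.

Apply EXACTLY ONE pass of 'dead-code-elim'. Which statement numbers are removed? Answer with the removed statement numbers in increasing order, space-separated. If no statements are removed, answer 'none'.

Backward liveness scan:
Stmt 1 'u = 7': KEEP (u is live); live-in = []
Stmt 2 'x = 6 * u': KEEP (x is live); live-in = ['u']
Stmt 3 'z = x': KEEP (z is live); live-in = ['x']
Stmt 4 't = 6 * 5': DEAD (t not in live set ['z'])
Stmt 5 'v = 4 + 0': DEAD (v not in live set ['z'])
Stmt 6 'return z': KEEP (return); live-in = ['z']
Removed statement numbers: [4, 5]
Surviving IR:
  u = 7
  x = 6 * u
  z = x
  return z

Answer: 4 5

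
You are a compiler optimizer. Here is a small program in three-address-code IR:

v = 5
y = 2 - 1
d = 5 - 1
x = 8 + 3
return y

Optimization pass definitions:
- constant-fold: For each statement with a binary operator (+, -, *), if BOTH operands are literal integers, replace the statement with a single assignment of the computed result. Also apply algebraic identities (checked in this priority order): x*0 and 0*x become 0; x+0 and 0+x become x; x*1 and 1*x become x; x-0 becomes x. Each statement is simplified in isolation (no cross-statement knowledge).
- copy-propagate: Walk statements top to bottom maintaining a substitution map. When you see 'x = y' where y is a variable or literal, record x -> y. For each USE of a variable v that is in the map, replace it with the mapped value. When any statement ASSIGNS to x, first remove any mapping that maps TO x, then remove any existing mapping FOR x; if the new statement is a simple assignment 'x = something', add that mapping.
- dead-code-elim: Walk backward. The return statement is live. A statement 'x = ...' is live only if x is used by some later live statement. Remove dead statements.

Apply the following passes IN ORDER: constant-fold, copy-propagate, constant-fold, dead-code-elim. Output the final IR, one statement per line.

Initial IR:
  v = 5
  y = 2 - 1
  d = 5 - 1
  x = 8 + 3
  return y
After constant-fold (5 stmts):
  v = 5
  y = 1
  d = 4
  x = 11
  return y
After copy-propagate (5 stmts):
  v = 5
  y = 1
  d = 4
  x = 11
  return 1
After constant-fold (5 stmts):
  v = 5
  y = 1
  d = 4
  x = 11
  return 1
After dead-code-elim (1 stmts):
  return 1

Answer: return 1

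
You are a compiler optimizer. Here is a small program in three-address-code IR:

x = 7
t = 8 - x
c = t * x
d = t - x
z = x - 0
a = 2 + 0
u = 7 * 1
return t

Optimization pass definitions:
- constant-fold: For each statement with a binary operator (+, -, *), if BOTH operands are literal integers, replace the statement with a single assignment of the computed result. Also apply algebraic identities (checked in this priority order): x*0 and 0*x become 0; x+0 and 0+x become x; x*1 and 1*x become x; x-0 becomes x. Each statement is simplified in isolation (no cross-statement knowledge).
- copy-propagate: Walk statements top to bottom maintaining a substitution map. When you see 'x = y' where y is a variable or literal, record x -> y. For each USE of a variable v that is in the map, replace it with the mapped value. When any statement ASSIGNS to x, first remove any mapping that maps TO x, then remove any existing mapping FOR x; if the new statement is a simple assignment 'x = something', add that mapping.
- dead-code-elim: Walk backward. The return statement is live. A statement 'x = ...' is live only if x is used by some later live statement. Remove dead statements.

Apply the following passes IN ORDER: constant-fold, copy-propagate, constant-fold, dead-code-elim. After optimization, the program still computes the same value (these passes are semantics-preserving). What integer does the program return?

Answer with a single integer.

Initial IR:
  x = 7
  t = 8 - x
  c = t * x
  d = t - x
  z = x - 0
  a = 2 + 0
  u = 7 * 1
  return t
After constant-fold (8 stmts):
  x = 7
  t = 8 - x
  c = t * x
  d = t - x
  z = x
  a = 2
  u = 7
  return t
After copy-propagate (8 stmts):
  x = 7
  t = 8 - 7
  c = t * 7
  d = t - 7
  z = 7
  a = 2
  u = 7
  return t
After constant-fold (8 stmts):
  x = 7
  t = 1
  c = t * 7
  d = t - 7
  z = 7
  a = 2
  u = 7
  return t
After dead-code-elim (2 stmts):
  t = 1
  return t
Evaluate:
  x = 7  =>  x = 7
  t = 8 - x  =>  t = 1
  c = t * x  =>  c = 7
  d = t - x  =>  d = -6
  z = x - 0  =>  z = 7
  a = 2 + 0  =>  a = 2
  u = 7 * 1  =>  u = 7
  return t = 1

Answer: 1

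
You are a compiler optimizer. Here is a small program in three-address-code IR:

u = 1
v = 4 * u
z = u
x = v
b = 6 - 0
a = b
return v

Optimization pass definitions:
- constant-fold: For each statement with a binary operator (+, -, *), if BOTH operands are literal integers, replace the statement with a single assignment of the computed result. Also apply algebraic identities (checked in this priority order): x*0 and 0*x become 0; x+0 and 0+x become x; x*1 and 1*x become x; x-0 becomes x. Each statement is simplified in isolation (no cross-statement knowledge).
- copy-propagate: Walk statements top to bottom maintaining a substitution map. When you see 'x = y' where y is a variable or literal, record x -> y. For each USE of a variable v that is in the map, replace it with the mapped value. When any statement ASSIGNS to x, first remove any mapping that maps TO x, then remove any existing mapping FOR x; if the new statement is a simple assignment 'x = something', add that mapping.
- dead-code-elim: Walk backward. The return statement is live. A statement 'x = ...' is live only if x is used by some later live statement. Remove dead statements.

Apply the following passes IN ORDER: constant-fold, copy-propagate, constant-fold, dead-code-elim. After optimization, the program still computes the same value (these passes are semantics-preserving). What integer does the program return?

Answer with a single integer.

Answer: 4

Derivation:
Initial IR:
  u = 1
  v = 4 * u
  z = u
  x = v
  b = 6 - 0
  a = b
  return v
After constant-fold (7 stmts):
  u = 1
  v = 4 * u
  z = u
  x = v
  b = 6
  a = b
  return v
After copy-propagate (7 stmts):
  u = 1
  v = 4 * 1
  z = 1
  x = v
  b = 6
  a = 6
  return v
After constant-fold (7 stmts):
  u = 1
  v = 4
  z = 1
  x = v
  b = 6
  a = 6
  return v
After dead-code-elim (2 stmts):
  v = 4
  return v
Evaluate:
  u = 1  =>  u = 1
  v = 4 * u  =>  v = 4
  z = u  =>  z = 1
  x = v  =>  x = 4
  b = 6 - 0  =>  b = 6
  a = b  =>  a = 6
  return v = 4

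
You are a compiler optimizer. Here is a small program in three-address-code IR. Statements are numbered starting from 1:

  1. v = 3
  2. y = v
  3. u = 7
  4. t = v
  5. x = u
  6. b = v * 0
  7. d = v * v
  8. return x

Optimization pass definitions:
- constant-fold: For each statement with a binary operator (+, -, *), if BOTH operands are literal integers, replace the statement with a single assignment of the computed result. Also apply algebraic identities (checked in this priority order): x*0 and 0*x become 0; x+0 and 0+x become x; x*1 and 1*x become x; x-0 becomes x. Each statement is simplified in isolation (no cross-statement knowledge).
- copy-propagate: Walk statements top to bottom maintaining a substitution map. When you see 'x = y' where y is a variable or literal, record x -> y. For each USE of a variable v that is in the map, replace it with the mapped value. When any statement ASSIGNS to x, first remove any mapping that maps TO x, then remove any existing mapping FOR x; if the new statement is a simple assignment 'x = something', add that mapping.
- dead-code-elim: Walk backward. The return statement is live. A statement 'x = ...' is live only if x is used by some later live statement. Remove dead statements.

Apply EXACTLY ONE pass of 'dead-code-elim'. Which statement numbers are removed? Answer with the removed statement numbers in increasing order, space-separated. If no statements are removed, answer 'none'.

Backward liveness scan:
Stmt 1 'v = 3': DEAD (v not in live set [])
Stmt 2 'y = v': DEAD (y not in live set [])
Stmt 3 'u = 7': KEEP (u is live); live-in = []
Stmt 4 't = v': DEAD (t not in live set ['u'])
Stmt 5 'x = u': KEEP (x is live); live-in = ['u']
Stmt 6 'b = v * 0': DEAD (b not in live set ['x'])
Stmt 7 'd = v * v': DEAD (d not in live set ['x'])
Stmt 8 'return x': KEEP (return); live-in = ['x']
Removed statement numbers: [1, 2, 4, 6, 7]
Surviving IR:
  u = 7
  x = u
  return x

Answer: 1 2 4 6 7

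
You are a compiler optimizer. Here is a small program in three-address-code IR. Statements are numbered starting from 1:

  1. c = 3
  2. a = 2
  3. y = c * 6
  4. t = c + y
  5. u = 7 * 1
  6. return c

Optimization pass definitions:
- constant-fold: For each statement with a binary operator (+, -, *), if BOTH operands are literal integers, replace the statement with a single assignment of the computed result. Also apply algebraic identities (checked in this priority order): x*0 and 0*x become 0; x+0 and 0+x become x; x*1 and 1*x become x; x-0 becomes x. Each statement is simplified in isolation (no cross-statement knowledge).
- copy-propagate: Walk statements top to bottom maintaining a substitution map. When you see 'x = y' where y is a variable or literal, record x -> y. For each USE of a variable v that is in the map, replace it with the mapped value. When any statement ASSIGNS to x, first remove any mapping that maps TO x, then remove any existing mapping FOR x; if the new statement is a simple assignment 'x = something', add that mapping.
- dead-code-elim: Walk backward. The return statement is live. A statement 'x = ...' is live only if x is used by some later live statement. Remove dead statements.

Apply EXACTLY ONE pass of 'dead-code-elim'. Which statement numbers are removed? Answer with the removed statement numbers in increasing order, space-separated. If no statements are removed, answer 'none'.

Answer: 2 3 4 5

Derivation:
Backward liveness scan:
Stmt 1 'c = 3': KEEP (c is live); live-in = []
Stmt 2 'a = 2': DEAD (a not in live set ['c'])
Stmt 3 'y = c * 6': DEAD (y not in live set ['c'])
Stmt 4 't = c + y': DEAD (t not in live set ['c'])
Stmt 5 'u = 7 * 1': DEAD (u not in live set ['c'])
Stmt 6 'return c': KEEP (return); live-in = ['c']
Removed statement numbers: [2, 3, 4, 5]
Surviving IR:
  c = 3
  return c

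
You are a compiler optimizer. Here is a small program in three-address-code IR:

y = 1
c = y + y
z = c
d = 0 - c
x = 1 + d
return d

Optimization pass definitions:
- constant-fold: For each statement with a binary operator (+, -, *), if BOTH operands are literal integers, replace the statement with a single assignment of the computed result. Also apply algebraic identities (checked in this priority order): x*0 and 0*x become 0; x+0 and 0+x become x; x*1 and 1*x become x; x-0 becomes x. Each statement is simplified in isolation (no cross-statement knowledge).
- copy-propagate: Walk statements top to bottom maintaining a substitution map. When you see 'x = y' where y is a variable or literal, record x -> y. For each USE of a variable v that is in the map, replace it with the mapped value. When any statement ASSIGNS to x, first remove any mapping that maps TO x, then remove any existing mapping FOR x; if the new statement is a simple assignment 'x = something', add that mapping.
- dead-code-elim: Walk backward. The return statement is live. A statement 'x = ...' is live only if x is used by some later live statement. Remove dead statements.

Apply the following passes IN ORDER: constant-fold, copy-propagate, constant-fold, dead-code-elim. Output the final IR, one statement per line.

Initial IR:
  y = 1
  c = y + y
  z = c
  d = 0 - c
  x = 1 + d
  return d
After constant-fold (6 stmts):
  y = 1
  c = y + y
  z = c
  d = 0 - c
  x = 1 + d
  return d
After copy-propagate (6 stmts):
  y = 1
  c = 1 + 1
  z = c
  d = 0 - c
  x = 1 + d
  return d
After constant-fold (6 stmts):
  y = 1
  c = 2
  z = c
  d = 0 - c
  x = 1 + d
  return d
After dead-code-elim (3 stmts):
  c = 2
  d = 0 - c
  return d

Answer: c = 2
d = 0 - c
return d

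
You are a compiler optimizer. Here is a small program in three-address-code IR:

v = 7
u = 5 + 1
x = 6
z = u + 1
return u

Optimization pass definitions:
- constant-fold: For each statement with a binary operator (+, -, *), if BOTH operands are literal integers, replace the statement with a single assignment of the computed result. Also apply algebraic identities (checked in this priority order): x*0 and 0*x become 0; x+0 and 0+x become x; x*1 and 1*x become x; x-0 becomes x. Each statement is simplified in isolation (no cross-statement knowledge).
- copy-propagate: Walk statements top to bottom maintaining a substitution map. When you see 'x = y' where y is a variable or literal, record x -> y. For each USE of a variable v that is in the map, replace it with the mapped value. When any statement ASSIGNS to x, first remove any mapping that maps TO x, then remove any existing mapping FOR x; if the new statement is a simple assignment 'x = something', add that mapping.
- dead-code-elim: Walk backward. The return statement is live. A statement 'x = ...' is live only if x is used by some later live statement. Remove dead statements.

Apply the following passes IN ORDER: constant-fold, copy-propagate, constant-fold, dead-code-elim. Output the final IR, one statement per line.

Answer: return 6

Derivation:
Initial IR:
  v = 7
  u = 5 + 1
  x = 6
  z = u + 1
  return u
After constant-fold (5 stmts):
  v = 7
  u = 6
  x = 6
  z = u + 1
  return u
After copy-propagate (5 stmts):
  v = 7
  u = 6
  x = 6
  z = 6 + 1
  return 6
After constant-fold (5 stmts):
  v = 7
  u = 6
  x = 6
  z = 7
  return 6
After dead-code-elim (1 stmts):
  return 6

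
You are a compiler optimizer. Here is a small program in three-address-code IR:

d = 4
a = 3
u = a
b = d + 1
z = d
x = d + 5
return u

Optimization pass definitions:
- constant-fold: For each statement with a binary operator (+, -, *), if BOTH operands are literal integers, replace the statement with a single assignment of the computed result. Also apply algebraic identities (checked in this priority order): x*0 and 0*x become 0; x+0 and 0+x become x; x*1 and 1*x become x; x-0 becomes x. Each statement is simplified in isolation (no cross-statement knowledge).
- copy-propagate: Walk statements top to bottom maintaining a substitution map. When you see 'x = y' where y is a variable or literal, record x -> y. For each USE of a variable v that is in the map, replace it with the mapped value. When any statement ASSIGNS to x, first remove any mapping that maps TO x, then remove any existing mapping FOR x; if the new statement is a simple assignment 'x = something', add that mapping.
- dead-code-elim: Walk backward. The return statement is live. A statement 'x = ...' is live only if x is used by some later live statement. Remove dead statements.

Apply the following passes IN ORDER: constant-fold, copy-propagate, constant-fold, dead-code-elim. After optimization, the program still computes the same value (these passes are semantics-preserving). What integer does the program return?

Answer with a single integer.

Initial IR:
  d = 4
  a = 3
  u = a
  b = d + 1
  z = d
  x = d + 5
  return u
After constant-fold (7 stmts):
  d = 4
  a = 3
  u = a
  b = d + 1
  z = d
  x = d + 5
  return u
After copy-propagate (7 stmts):
  d = 4
  a = 3
  u = 3
  b = 4 + 1
  z = 4
  x = 4 + 5
  return 3
After constant-fold (7 stmts):
  d = 4
  a = 3
  u = 3
  b = 5
  z = 4
  x = 9
  return 3
After dead-code-elim (1 stmts):
  return 3
Evaluate:
  d = 4  =>  d = 4
  a = 3  =>  a = 3
  u = a  =>  u = 3
  b = d + 1  =>  b = 5
  z = d  =>  z = 4
  x = d + 5  =>  x = 9
  return u = 3

Answer: 3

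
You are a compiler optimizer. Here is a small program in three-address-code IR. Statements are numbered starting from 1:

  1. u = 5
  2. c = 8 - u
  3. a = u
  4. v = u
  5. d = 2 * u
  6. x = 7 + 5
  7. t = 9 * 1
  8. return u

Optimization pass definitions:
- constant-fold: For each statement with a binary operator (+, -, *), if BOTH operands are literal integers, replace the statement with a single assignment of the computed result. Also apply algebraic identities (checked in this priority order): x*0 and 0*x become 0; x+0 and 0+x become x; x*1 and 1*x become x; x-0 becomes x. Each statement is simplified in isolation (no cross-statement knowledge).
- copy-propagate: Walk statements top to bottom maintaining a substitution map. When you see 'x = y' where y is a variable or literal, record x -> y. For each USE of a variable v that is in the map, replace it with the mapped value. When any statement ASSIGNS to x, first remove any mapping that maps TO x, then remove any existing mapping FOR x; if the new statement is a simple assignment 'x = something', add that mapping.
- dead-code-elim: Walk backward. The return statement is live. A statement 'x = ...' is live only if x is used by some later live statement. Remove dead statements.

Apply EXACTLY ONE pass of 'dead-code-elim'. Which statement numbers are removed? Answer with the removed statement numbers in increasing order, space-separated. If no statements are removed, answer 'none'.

Answer: 2 3 4 5 6 7

Derivation:
Backward liveness scan:
Stmt 1 'u = 5': KEEP (u is live); live-in = []
Stmt 2 'c = 8 - u': DEAD (c not in live set ['u'])
Stmt 3 'a = u': DEAD (a not in live set ['u'])
Stmt 4 'v = u': DEAD (v not in live set ['u'])
Stmt 5 'd = 2 * u': DEAD (d not in live set ['u'])
Stmt 6 'x = 7 + 5': DEAD (x not in live set ['u'])
Stmt 7 't = 9 * 1': DEAD (t not in live set ['u'])
Stmt 8 'return u': KEEP (return); live-in = ['u']
Removed statement numbers: [2, 3, 4, 5, 6, 7]
Surviving IR:
  u = 5
  return u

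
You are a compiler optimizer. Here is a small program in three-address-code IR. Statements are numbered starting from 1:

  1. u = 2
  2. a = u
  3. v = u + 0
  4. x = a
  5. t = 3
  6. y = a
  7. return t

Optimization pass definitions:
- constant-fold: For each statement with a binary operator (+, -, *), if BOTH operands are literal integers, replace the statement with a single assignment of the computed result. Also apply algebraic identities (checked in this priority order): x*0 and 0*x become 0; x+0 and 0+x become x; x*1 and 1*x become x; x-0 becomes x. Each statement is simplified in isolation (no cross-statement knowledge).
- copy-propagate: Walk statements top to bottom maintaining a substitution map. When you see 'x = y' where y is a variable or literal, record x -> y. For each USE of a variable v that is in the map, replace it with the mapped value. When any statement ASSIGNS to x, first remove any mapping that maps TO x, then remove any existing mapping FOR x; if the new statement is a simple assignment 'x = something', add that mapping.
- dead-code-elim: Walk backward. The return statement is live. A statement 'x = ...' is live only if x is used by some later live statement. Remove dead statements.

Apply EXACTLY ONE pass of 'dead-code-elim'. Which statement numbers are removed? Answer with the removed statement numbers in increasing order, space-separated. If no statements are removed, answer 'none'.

Backward liveness scan:
Stmt 1 'u = 2': DEAD (u not in live set [])
Stmt 2 'a = u': DEAD (a not in live set [])
Stmt 3 'v = u + 0': DEAD (v not in live set [])
Stmt 4 'x = a': DEAD (x not in live set [])
Stmt 5 't = 3': KEEP (t is live); live-in = []
Stmt 6 'y = a': DEAD (y not in live set ['t'])
Stmt 7 'return t': KEEP (return); live-in = ['t']
Removed statement numbers: [1, 2, 3, 4, 6]
Surviving IR:
  t = 3
  return t

Answer: 1 2 3 4 6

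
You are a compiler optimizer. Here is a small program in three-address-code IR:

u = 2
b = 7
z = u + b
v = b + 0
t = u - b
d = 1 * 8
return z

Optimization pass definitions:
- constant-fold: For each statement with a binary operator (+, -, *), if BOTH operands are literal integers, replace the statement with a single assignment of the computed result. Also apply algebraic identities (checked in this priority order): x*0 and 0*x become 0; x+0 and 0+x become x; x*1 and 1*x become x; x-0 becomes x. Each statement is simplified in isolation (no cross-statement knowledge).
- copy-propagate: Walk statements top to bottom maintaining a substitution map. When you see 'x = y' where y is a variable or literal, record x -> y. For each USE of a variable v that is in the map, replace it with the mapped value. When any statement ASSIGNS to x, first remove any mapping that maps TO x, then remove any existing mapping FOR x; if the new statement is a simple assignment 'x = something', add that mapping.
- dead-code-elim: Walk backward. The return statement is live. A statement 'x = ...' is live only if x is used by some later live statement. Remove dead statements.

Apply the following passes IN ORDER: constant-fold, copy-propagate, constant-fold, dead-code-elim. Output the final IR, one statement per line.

Answer: z = 9
return z

Derivation:
Initial IR:
  u = 2
  b = 7
  z = u + b
  v = b + 0
  t = u - b
  d = 1 * 8
  return z
After constant-fold (7 stmts):
  u = 2
  b = 7
  z = u + b
  v = b
  t = u - b
  d = 8
  return z
After copy-propagate (7 stmts):
  u = 2
  b = 7
  z = 2 + 7
  v = 7
  t = 2 - 7
  d = 8
  return z
After constant-fold (7 stmts):
  u = 2
  b = 7
  z = 9
  v = 7
  t = -5
  d = 8
  return z
After dead-code-elim (2 stmts):
  z = 9
  return z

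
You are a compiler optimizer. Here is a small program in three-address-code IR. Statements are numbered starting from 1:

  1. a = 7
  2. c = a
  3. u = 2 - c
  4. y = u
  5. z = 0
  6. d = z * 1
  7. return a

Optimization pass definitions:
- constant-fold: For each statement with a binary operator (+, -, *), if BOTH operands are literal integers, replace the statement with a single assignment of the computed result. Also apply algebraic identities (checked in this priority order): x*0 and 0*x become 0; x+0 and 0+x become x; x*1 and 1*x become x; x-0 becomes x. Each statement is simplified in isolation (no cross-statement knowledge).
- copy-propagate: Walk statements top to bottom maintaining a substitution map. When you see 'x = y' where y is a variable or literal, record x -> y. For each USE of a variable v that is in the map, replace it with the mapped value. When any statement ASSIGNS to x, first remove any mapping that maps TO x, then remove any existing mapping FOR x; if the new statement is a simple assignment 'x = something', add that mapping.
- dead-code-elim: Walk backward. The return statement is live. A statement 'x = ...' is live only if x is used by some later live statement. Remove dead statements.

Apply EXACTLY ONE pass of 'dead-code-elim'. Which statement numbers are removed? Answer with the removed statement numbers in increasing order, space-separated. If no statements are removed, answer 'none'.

Answer: 2 3 4 5 6

Derivation:
Backward liveness scan:
Stmt 1 'a = 7': KEEP (a is live); live-in = []
Stmt 2 'c = a': DEAD (c not in live set ['a'])
Stmt 3 'u = 2 - c': DEAD (u not in live set ['a'])
Stmt 4 'y = u': DEAD (y not in live set ['a'])
Stmt 5 'z = 0': DEAD (z not in live set ['a'])
Stmt 6 'd = z * 1': DEAD (d not in live set ['a'])
Stmt 7 'return a': KEEP (return); live-in = ['a']
Removed statement numbers: [2, 3, 4, 5, 6]
Surviving IR:
  a = 7
  return a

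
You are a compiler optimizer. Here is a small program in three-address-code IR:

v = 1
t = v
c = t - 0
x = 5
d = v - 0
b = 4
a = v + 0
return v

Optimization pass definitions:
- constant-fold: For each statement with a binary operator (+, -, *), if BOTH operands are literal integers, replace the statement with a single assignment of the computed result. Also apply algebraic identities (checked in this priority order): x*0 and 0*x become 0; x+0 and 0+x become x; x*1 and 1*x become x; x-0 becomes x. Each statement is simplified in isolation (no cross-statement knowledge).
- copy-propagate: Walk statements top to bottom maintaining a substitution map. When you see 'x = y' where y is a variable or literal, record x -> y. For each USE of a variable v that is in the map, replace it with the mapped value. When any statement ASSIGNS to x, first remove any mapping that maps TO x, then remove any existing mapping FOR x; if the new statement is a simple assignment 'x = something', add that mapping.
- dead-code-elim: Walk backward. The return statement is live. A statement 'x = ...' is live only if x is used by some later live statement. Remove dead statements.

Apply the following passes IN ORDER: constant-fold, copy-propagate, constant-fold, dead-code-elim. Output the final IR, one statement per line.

Answer: return 1

Derivation:
Initial IR:
  v = 1
  t = v
  c = t - 0
  x = 5
  d = v - 0
  b = 4
  a = v + 0
  return v
After constant-fold (8 stmts):
  v = 1
  t = v
  c = t
  x = 5
  d = v
  b = 4
  a = v
  return v
After copy-propagate (8 stmts):
  v = 1
  t = 1
  c = 1
  x = 5
  d = 1
  b = 4
  a = 1
  return 1
After constant-fold (8 stmts):
  v = 1
  t = 1
  c = 1
  x = 5
  d = 1
  b = 4
  a = 1
  return 1
After dead-code-elim (1 stmts):
  return 1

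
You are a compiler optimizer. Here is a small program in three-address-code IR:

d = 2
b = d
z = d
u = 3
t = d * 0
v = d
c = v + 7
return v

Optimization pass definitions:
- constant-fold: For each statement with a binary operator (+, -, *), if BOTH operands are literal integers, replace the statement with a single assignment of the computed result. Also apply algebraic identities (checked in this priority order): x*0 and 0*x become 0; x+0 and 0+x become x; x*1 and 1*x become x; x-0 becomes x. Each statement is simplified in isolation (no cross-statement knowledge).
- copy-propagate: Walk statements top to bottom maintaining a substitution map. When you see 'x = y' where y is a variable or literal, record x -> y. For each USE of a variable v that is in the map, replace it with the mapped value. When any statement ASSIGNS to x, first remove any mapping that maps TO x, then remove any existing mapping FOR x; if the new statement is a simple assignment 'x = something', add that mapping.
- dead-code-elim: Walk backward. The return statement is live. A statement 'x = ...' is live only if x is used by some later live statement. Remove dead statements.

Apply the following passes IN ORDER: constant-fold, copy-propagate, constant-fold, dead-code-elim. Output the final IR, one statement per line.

Answer: return 2

Derivation:
Initial IR:
  d = 2
  b = d
  z = d
  u = 3
  t = d * 0
  v = d
  c = v + 7
  return v
After constant-fold (8 stmts):
  d = 2
  b = d
  z = d
  u = 3
  t = 0
  v = d
  c = v + 7
  return v
After copy-propagate (8 stmts):
  d = 2
  b = 2
  z = 2
  u = 3
  t = 0
  v = 2
  c = 2 + 7
  return 2
After constant-fold (8 stmts):
  d = 2
  b = 2
  z = 2
  u = 3
  t = 0
  v = 2
  c = 9
  return 2
After dead-code-elim (1 stmts):
  return 2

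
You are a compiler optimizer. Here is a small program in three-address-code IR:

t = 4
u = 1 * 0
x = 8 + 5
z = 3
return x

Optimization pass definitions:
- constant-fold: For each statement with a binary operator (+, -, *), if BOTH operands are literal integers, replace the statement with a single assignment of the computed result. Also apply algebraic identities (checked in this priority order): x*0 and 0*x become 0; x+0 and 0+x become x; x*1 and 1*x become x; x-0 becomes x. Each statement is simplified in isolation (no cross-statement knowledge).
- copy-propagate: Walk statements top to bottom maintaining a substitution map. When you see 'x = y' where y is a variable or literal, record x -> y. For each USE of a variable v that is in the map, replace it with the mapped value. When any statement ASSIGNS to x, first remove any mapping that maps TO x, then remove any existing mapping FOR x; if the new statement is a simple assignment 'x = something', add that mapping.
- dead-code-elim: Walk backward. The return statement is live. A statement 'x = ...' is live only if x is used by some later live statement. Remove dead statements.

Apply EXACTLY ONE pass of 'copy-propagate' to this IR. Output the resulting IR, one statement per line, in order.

Answer: t = 4
u = 1 * 0
x = 8 + 5
z = 3
return x

Derivation:
Applying copy-propagate statement-by-statement:
  [1] t = 4  (unchanged)
  [2] u = 1 * 0  (unchanged)
  [3] x = 8 + 5  (unchanged)
  [4] z = 3  (unchanged)
  [5] return x  (unchanged)
Result (5 stmts):
  t = 4
  u = 1 * 0
  x = 8 + 5
  z = 3
  return x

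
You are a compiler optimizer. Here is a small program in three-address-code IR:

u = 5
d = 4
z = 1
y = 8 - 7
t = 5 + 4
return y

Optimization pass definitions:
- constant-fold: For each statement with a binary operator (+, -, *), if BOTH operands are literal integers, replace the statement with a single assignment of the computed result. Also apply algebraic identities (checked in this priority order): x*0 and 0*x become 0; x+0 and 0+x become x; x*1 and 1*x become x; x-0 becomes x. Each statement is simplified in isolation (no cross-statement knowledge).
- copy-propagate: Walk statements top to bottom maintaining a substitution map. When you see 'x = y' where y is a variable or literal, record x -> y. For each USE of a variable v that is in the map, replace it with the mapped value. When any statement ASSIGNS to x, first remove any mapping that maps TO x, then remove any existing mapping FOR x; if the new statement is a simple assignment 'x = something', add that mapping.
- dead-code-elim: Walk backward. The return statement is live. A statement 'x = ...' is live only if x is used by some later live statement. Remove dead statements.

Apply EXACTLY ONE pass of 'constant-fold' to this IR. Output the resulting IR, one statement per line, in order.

Applying constant-fold statement-by-statement:
  [1] u = 5  (unchanged)
  [2] d = 4  (unchanged)
  [3] z = 1  (unchanged)
  [4] y = 8 - 7  -> y = 1
  [5] t = 5 + 4  -> t = 9
  [6] return y  (unchanged)
Result (6 stmts):
  u = 5
  d = 4
  z = 1
  y = 1
  t = 9
  return y

Answer: u = 5
d = 4
z = 1
y = 1
t = 9
return y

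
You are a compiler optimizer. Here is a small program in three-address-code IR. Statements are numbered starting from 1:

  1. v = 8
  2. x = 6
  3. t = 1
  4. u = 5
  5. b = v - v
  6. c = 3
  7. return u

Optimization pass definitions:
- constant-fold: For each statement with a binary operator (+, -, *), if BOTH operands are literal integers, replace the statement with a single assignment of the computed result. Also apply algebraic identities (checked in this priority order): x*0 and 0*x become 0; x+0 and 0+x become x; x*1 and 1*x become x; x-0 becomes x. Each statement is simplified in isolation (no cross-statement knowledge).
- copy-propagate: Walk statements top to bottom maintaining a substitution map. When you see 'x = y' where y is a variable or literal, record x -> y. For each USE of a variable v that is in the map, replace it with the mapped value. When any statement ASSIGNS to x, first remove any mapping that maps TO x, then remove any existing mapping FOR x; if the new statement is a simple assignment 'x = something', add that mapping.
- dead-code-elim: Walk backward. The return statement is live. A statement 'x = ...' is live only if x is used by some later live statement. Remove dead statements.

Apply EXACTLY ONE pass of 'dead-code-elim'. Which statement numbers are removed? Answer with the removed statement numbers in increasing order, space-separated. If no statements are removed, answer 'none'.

Answer: 1 2 3 5 6

Derivation:
Backward liveness scan:
Stmt 1 'v = 8': DEAD (v not in live set [])
Stmt 2 'x = 6': DEAD (x not in live set [])
Stmt 3 't = 1': DEAD (t not in live set [])
Stmt 4 'u = 5': KEEP (u is live); live-in = []
Stmt 5 'b = v - v': DEAD (b not in live set ['u'])
Stmt 6 'c = 3': DEAD (c not in live set ['u'])
Stmt 7 'return u': KEEP (return); live-in = ['u']
Removed statement numbers: [1, 2, 3, 5, 6]
Surviving IR:
  u = 5
  return u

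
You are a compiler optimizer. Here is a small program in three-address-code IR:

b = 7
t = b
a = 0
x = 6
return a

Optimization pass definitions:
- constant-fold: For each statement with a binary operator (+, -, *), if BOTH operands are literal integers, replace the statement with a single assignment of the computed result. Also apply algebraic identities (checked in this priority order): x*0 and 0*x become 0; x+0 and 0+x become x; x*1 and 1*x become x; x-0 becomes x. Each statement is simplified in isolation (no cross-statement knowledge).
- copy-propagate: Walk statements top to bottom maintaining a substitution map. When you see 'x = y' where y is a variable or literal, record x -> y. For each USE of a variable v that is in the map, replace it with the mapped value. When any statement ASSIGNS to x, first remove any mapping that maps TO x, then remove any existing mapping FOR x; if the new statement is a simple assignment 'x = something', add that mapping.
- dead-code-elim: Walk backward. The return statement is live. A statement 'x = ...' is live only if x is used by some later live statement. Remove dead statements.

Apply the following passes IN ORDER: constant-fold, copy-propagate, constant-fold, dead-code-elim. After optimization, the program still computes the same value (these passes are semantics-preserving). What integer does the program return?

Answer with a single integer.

Answer: 0

Derivation:
Initial IR:
  b = 7
  t = b
  a = 0
  x = 6
  return a
After constant-fold (5 stmts):
  b = 7
  t = b
  a = 0
  x = 6
  return a
After copy-propagate (5 stmts):
  b = 7
  t = 7
  a = 0
  x = 6
  return 0
After constant-fold (5 stmts):
  b = 7
  t = 7
  a = 0
  x = 6
  return 0
After dead-code-elim (1 stmts):
  return 0
Evaluate:
  b = 7  =>  b = 7
  t = b  =>  t = 7
  a = 0  =>  a = 0
  x = 6  =>  x = 6
  return a = 0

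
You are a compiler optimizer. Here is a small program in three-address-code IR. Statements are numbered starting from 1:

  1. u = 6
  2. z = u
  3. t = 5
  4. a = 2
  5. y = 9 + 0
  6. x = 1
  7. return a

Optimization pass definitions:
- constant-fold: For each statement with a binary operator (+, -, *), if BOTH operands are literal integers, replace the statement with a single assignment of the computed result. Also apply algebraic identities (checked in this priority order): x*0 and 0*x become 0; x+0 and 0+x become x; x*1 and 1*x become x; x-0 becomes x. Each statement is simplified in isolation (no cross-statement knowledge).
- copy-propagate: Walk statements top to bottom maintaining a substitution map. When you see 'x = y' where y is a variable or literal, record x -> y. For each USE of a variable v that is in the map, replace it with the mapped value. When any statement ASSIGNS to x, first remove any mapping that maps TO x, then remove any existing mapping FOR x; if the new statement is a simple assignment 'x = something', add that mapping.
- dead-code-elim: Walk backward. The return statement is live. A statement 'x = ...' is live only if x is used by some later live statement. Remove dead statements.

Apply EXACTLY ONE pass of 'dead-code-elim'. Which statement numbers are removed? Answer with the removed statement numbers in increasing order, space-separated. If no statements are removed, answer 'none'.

Backward liveness scan:
Stmt 1 'u = 6': DEAD (u not in live set [])
Stmt 2 'z = u': DEAD (z not in live set [])
Stmt 3 't = 5': DEAD (t not in live set [])
Stmt 4 'a = 2': KEEP (a is live); live-in = []
Stmt 5 'y = 9 + 0': DEAD (y not in live set ['a'])
Stmt 6 'x = 1': DEAD (x not in live set ['a'])
Stmt 7 'return a': KEEP (return); live-in = ['a']
Removed statement numbers: [1, 2, 3, 5, 6]
Surviving IR:
  a = 2
  return a

Answer: 1 2 3 5 6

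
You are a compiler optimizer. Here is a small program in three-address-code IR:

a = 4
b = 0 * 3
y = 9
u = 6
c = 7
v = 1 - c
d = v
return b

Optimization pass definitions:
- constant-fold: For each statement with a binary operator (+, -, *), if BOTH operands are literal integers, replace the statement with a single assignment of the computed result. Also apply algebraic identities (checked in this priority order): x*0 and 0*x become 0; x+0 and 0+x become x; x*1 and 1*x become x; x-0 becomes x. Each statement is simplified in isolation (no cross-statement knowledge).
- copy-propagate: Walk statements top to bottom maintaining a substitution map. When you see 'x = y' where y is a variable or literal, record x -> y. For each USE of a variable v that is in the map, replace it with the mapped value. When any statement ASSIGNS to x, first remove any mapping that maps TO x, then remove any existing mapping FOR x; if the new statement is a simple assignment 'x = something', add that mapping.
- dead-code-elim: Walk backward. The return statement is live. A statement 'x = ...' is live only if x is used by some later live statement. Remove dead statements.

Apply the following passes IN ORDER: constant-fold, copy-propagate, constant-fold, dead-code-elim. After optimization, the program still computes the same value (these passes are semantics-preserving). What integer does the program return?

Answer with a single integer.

Initial IR:
  a = 4
  b = 0 * 3
  y = 9
  u = 6
  c = 7
  v = 1 - c
  d = v
  return b
After constant-fold (8 stmts):
  a = 4
  b = 0
  y = 9
  u = 6
  c = 7
  v = 1 - c
  d = v
  return b
After copy-propagate (8 stmts):
  a = 4
  b = 0
  y = 9
  u = 6
  c = 7
  v = 1 - 7
  d = v
  return 0
After constant-fold (8 stmts):
  a = 4
  b = 0
  y = 9
  u = 6
  c = 7
  v = -6
  d = v
  return 0
After dead-code-elim (1 stmts):
  return 0
Evaluate:
  a = 4  =>  a = 4
  b = 0 * 3  =>  b = 0
  y = 9  =>  y = 9
  u = 6  =>  u = 6
  c = 7  =>  c = 7
  v = 1 - c  =>  v = -6
  d = v  =>  d = -6
  return b = 0

Answer: 0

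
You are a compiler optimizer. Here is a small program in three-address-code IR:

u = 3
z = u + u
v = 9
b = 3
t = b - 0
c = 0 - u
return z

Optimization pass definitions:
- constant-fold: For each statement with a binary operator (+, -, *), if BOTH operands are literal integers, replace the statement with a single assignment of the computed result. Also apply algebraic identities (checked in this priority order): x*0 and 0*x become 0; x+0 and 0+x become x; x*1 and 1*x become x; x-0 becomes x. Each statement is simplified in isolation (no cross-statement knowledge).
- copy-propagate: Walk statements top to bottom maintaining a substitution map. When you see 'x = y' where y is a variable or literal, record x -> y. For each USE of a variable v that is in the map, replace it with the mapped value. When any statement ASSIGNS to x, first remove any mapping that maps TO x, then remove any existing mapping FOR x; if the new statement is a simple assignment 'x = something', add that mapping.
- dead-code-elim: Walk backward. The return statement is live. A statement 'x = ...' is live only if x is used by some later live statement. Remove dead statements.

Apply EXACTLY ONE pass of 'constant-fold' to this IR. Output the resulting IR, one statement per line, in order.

Answer: u = 3
z = u + u
v = 9
b = 3
t = b
c = 0 - u
return z

Derivation:
Applying constant-fold statement-by-statement:
  [1] u = 3  (unchanged)
  [2] z = u + u  (unchanged)
  [3] v = 9  (unchanged)
  [4] b = 3  (unchanged)
  [5] t = b - 0  -> t = b
  [6] c = 0 - u  (unchanged)
  [7] return z  (unchanged)
Result (7 stmts):
  u = 3
  z = u + u
  v = 9
  b = 3
  t = b
  c = 0 - u
  return z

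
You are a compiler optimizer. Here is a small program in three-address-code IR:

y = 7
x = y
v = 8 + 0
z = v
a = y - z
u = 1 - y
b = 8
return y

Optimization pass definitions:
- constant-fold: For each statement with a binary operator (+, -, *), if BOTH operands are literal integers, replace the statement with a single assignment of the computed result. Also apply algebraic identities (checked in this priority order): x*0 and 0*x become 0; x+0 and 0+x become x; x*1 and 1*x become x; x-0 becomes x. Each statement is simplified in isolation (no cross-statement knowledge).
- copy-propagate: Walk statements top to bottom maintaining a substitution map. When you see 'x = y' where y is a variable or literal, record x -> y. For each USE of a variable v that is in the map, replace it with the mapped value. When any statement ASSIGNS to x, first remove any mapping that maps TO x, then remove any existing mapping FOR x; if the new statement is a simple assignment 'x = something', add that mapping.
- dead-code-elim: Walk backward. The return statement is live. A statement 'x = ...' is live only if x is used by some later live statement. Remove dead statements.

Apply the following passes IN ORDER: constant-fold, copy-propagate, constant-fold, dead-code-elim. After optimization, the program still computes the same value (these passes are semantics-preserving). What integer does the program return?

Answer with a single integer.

Answer: 7

Derivation:
Initial IR:
  y = 7
  x = y
  v = 8 + 0
  z = v
  a = y - z
  u = 1 - y
  b = 8
  return y
After constant-fold (8 stmts):
  y = 7
  x = y
  v = 8
  z = v
  a = y - z
  u = 1 - y
  b = 8
  return y
After copy-propagate (8 stmts):
  y = 7
  x = 7
  v = 8
  z = 8
  a = 7 - 8
  u = 1 - 7
  b = 8
  return 7
After constant-fold (8 stmts):
  y = 7
  x = 7
  v = 8
  z = 8
  a = -1
  u = -6
  b = 8
  return 7
After dead-code-elim (1 stmts):
  return 7
Evaluate:
  y = 7  =>  y = 7
  x = y  =>  x = 7
  v = 8 + 0  =>  v = 8
  z = v  =>  z = 8
  a = y - z  =>  a = -1
  u = 1 - y  =>  u = -6
  b = 8  =>  b = 8
  return y = 7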